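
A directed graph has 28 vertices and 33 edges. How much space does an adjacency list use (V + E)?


Adjacency list: one list head per vertex + one entry per edge
Vertex heads: 28
Edge entries: 33
Total = 28 + 33 = 61


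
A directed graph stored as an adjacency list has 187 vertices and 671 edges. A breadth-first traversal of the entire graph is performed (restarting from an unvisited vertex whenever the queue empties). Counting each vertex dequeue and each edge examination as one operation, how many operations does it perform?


A full BFS traversal dequeues each vertex once and examines each edge once.
Vertex visits: 187
Edge visits: 671
V + E = 187 + 671 = 858


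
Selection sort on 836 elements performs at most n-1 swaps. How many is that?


Each of the 835 passes places one element in its final position.
Pass 1: swap minimum into position 0
Pass 2: swap minimum of remaining into position 1
...
Pass 835: last two elements, one swap
Maximum swaps = 836 - 1 = 835


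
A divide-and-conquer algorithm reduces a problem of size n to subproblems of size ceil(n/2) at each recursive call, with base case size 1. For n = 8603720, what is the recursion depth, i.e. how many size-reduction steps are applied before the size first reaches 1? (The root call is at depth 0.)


Each step divides the size by 2 (rounding up); after k steps the size is ceil(n/2^k), which equals 1 exactly when 2^k >= n.
So the depth is the smallest k with 2^k >= 8603720, i.e. ceil(log_2(8603720)).
2^23 = 8388608 < 8603720 <= 16777216 = 2^24
Recursion depth = 24


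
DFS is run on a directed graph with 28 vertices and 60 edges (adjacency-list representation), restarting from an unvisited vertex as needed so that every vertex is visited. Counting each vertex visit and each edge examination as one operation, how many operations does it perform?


A full DFS traversal processes each vertex exactly once (push/pop on stack).
Each directed edge is examined once.
V = 28, E = 60
V + E = 88


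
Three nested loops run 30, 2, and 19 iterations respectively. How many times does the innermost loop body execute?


Loop 1 (outermost): 30 iterations
Loop 2 (middle): 2 iterations per outer
Loop 3 (innermost): 19 iterations per middle
Total = 30 * 2 * 19 = 1140


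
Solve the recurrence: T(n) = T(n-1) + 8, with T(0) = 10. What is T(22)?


Unrolling the recurrence:
T(22) = T(21) + 8
       = T(20) + 8 + 8
       = T(19) + 8*3
       ...
       = T(0) + 8*22
       = 10 + 176 = 186


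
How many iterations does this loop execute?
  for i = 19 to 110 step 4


The loop variable i takes values starting at 19 and increments by 4 each iteration.
Sequence: i = 19, 23, 27, 31, 35, 39, 43, 47, 51, ...
The upper bound 110 is inclusive, so the count is floor((last - first) / step) + 1:
floor((110 - 19) / 4) + 1 = floor(91/4) + 1 = 22 + 1 = 23


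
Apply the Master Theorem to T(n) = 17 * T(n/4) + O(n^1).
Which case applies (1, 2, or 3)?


The Master Theorem: T(n) = a*T(n/b) + O(n^c)
  a = 17, b = 4, c = 1
log_b(a) = log_4(17) ~ 2.044
Compare b^c with a: 4^1 = 4 < 17, so c < log_b(a).
Since c < log_b(a), Case 1 applies.
T(n) = O(n^(log_4 17)) ~ O(n^2.044)
Master Theorem case = 1


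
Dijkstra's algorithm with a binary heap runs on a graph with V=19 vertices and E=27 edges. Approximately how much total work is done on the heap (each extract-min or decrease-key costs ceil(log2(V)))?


Dijkstra with a binary heap: each vertex is extracted once, each edge may relax once.
Each heap operation costs O(log V).
V + E = 19 + 27 = 46
ceil(log2(19)) = 5 (since 2^4 = 16 < 19 <= 32 = 2^5)
Total heap work = (V+E) * ceil(log2(V)) = 46 * 5 = 230


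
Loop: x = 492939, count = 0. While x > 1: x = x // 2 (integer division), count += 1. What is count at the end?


The variable x halves each step:
x = 492939 -> 246469 -> 123234 -> 61617 -> 30808 -> 15404 -> 7702 -> 3851 -> 1925 -> 962 -> 481 -> 240 -> 120 -> 60 -> 30 -> 15 -> 7 -> 3 -> 1
Number of halvings = floor(log2(492939)) = 18


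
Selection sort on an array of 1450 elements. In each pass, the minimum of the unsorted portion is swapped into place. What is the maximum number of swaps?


Selection sort performs one swap per pass:
  Pass 1: find min in positions 0 to 1449, swap with position 0
  Pass 2: find min in positions 1 to 1449, swap with position 1
  Pass 3: find min in positions 2 to 1449, swap with position 2
  Pass 4: find min in positions 3 to 1449, swap with position 3
  Pass 5: find min in positions 4 to 1449, swap with position 4
  ... (1444 more passes)
Total passes (and swaps) = n - 1 = 1450 - 1 = 1449


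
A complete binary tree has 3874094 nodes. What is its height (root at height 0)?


In a complete binary tree, level k holds nodes 2^k .. 2^(k+1)-1 (1-indexed).
Height = floor(log2(n)) = floor(log2(3874094)) = 21
Check: 2^21 = 2097152 <= 3874094 < 4194304 = 2^22


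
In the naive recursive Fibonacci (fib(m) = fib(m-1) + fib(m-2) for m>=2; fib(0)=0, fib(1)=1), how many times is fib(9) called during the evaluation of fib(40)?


Let N(m) = number of times fib(m) is called while evaluating fib(40).
N(40) = 1 (the initial call).
N(39) = 1 (only fib(40) calls it).
For 1 <= m <= 38: fib(m) is called by fib(m+1) and fib(m+2), so
  N(m) = N(m+1) + N(m+2).
fib(0) is called only by fib(2), so N(0) = N(2).
Walk down from m=40:
  N(40)=1, N(39)=1, N(38)=2, N(37)=3, N(36)=5, N(35)=8, N(34)=13, N(33)=21, N(32)=34, N(31)=55, N(30)=89, N(29)=144, N(28)=233, N(27)=377, N(26)=610, N(25)=987, N(24)=1597, N(23)=2584, N(22)=4181, N(21)=6765, N(20)=10946, N(19)=17711, N(18)=28657, N(17)=46368, N(16)=75025, N(15)=121393, N(14)=196418, N(13)=317811, N(12)=514229, N(11)=832040, N(10)=1346269, N(9)=2178309
N(9) = 2178309


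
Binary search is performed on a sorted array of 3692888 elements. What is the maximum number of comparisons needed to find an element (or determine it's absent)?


Binary search halves the search space each comparison:
  Step 1: search space = 3692888 -> 1846444
  Step 2: search space = 1846444 -> 923222
  Step 3: search space = 923222 -> 461611
  Step 4: search space = 461611 -> 230805
  Step 5: search space = 230805 -> 115402
  Step 6: search space = 115402 -> 57701
  Step 7: search space = 57701 -> 28850
  Step 8: search space = 28850 -> 14425
  Step 9: search space = 14425 -> 7212
  Step 10: search space = 7212 -> 3606
  Step 11: search space = 3606 -> 1803
  Step 12: search space = 1803 -> 901
  Step 13: search space = 901 -> 450
  Step 14: search space = 450 -> 225
  Step 15: search space = 225 -> 112
  Step 16: search space = 112 -> 56
  Step 17: search space = 56 -> 28
  Step 18: search space = 28 -> 14
  Step 19: search space = 14 -> 7
  Step 20: search space = 7 -> 3
  Step 21: search space = 3 -> 1
  Step 22: search space = 1 (final check)
Maximum comparisons = floor(log2(3692888)) + 1 = 21 + 1 = 22


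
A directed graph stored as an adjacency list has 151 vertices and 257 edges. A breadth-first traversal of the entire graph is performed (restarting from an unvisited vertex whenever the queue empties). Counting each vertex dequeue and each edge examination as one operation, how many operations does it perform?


A full BFS traversal dequeues each vertex once and examines each edge once.
Vertex visits: 151
Edge visits: 257
V + E = 151 + 257 = 408


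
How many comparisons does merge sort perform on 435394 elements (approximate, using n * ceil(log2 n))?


Recursion depth: ceil(log2(435394)) = 19
Each recursion level merges n = 435394 elements
Total = 435394 * 19 = 8272486


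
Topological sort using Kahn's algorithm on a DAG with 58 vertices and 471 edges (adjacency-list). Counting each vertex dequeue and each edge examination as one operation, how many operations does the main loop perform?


Kahn's algorithm:
  1. Compute in-degrees: O(V + E)
  2. Process queue: each vertex dequeued once (O(V))
     each edge examined once (O(E))
Total = V + E = 58 + 471 = 529


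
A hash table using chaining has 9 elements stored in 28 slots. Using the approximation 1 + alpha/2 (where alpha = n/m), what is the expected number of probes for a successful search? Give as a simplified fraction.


Load factor alpha = n/m = 9/28
Expected probes = 1 + alpha/2 = 1 + 9/(2*28)
= 1 + 9/56
= 56/56 + 9/56
= 65/56


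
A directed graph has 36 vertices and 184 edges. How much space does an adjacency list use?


Adjacency list: one list head per vertex + one entry per edge
Vertex heads: 36
Edge entries: 184
Total = 36 + 184 = 220


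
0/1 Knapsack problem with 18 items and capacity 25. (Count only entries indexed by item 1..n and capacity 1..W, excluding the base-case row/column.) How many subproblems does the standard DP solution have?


The DP table is indexed by (item, capacity).
Rows: 18 items
Columns: 25 capacity values (1 to W)
Total subproblems = 18 * 25 = 450


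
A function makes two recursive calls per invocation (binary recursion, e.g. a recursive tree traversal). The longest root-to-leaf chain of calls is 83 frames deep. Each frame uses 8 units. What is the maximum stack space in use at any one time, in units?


Binary recursion: the two calls run one after the other, so only one root-to-leaf chain of frames is on the stack at a time.
Maximum depth (longest chain) = 83 frames
Each frame = 8 units
Max stack space = 83 * 8 = 664


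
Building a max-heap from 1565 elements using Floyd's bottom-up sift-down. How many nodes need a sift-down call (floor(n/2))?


In a heap of 1565 elements (0-indexed array):
  Last element index: 1564
  Parent of last element: floor((1564 - 1) / 2) = 781
  Internal nodes: indices 0 to 781
  Count = floor(1565/2) = 782


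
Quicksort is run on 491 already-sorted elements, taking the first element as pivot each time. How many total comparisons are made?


Sum of comparisons per partition:
490 + 489 + ... + 1 + 0
= 491 * (491 - 1) / 2
= 491 * 490 / 2
= 120295


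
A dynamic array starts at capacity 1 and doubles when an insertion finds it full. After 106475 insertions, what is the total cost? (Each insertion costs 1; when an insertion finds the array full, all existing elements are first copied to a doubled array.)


Insertion cost: 106475 (one per element)
Resizes occur just before inserting elements 2, 3, 5, 9, ...
Elements copied at each resize: 1 + 2 + 4 + 8 + 16 + 32 + 64 + 128 + 256 + 512 + 1024 + 2048 + 4096 + 8192 + 16384 + 32768 + 65536
Sum of copies = 131071 (geometric series: 2^k - 1)
Total = 106475 + 131071 = 237546


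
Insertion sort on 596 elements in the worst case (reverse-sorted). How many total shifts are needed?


In the worst case (reverse-sorted), each element shifts past all previous:
  Element 1: 1 shifts
  Element 2: 2 shifts
  Element 3: 3 shifts
  Element 4: 4 shifts
  Element 5: 5 shifts
  ...
  Element 595: 595 shifts
Total = 1 + 2 + ... + 595
= 596*(596-1)/2 = 177310


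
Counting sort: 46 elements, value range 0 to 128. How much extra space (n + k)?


n = 46 (output array)
k = 129 (count array for 129 distinct values)
Extra space = 46 + 129 = 175


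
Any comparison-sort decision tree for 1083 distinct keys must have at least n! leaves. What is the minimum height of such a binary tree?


A binary decision tree of height h has at most 2^h leaves and needs at least n! of them, so h >= ceil(log2(n!)).
1083! is far too large to multiply out, so use Stirling's series:
  ln(n!) ~ n ln n - n + (1/2) ln(2 pi n) + 1/(12n)  (error below 1/(360 n^3), negligible here)
  ln(1083) = 6.9874902
  n ln n = 1083 * 6.9874902 = 7567.4519
  (1/2) ln(2 pi * 1083) = (1/2) ln(6804.6897) = 4.4127
  1/(12*1083) = 0.0001
  ln(1083!) ~ 7567.4519 - 1083 + 4.4127 + 0.0001 = 6488.8647
Convert to base 2: log2(1083!) = 6488.8647 / ln 2 = 6488.8647 / 0.69314718 = 9361.4529
ceil(9361.4529) = 9362


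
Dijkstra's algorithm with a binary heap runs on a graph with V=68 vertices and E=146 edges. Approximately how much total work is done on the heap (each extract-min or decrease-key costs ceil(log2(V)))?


Dijkstra with a binary heap: each vertex is extracted once, each edge may relax once.
Each heap operation costs O(log V).
V + E = 68 + 146 = 214
ceil(log2(68)) = 7 (since 2^6 = 64 < 68 <= 128 = 2^7)
Total heap work = (V+E) * ceil(log2(V)) = 214 * 7 = 1498


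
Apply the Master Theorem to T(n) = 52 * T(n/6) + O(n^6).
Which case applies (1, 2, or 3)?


The Master Theorem: T(n) = a*T(n/b) + O(n^c)
  a = 52, b = 6, c = 6
log_b(a) = log_6(52) ~ 2.205
Compare b^c with a: 6^6 = 46656 > 52, so c > log_b(a).
Since c > log_b(a), Case 3 applies.
T(n) = O(n^6)
Master Theorem case = 3


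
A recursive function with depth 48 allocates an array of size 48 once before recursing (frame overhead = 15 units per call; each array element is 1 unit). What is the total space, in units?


Array allocation: 48 units (allocated once)
Stack frames: 48 deep * 15 per frame = 720 units
Total = 48 + 720 = 768


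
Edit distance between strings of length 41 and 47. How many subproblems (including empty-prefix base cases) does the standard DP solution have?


The table includes base cases (empty prefixes).
Rows: (m+1) = 42
Columns: (n+1) = 48
Total = 42 * 48 = 2016


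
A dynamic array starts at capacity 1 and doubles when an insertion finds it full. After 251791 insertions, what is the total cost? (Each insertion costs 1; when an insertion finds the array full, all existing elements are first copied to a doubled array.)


Insertion cost: 251791 (one per element)
Resizes occur just before inserting elements 2, 3, 5, 9, ...
Elements copied at each resize: 1 + 2 + 4 + 8 + 16 + 32 + 64 + 128 + 256 + 512 + 1024 + 2048 + 4096 + 8192 + 16384 + 32768 + 65536 + 131072
Sum of copies = 262143 (geometric series: 2^k - 1)
Total = 251791 + 262143 = 513934


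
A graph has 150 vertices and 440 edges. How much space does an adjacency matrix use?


Adjacency matrix: V x V grid of entries
Space = V^2 = 150^2 = 150 * 150 = 22500


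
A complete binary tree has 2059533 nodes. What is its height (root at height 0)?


In a complete binary tree, level k holds nodes 2^k .. 2^(k+1)-1 (1-indexed).
Height = floor(log2(n)) = floor(log2(2059533)) = 20
Check: 2^20 = 1048576 <= 2059533 < 2097152 = 2^21


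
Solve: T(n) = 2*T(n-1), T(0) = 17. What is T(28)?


Unrolling:
T(28) = 2*T(27) = 2^2*T(26) = ... = 2^28*T(0)
= 2^28 * 17
= 268435456 * 17 = 4563402752


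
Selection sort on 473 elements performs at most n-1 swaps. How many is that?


Each of the 472 passes places one element in its final position.
Pass 1: swap minimum into position 0
Pass 2: swap minimum of remaining into position 1
...
Pass 472: last two elements, one swap
Maximum swaps = 473 - 1 = 472


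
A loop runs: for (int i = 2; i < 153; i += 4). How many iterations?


Loop starts at i = 2, increments by 4, stops when i >= 153.
Number of iterations = ceil((153 - 2) / 4)
= ceil(151 / 4)
= 38


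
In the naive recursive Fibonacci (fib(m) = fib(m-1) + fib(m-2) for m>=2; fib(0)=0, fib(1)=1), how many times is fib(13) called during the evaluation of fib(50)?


Let N(m) = number of times fib(m) is called while evaluating fib(50).
N(50) = 1 (the initial call).
N(49) = 1 (only fib(50) calls it).
For 1 <= m <= 48: fib(m) is called by fib(m+1) and fib(m+2), so
  N(m) = N(m+1) + N(m+2).
fib(0) is called only by fib(2), so N(0) = N(2).
Walk down from m=50:
  N(50)=1, N(49)=1, N(48)=2, N(47)=3, N(46)=5, N(45)=8, N(44)=13, N(43)=21, N(42)=34, N(41)=55, N(40)=89, N(39)=144, N(38)=233, N(37)=377, N(36)=610, N(35)=987, N(34)=1597, N(33)=2584, N(32)=4181, N(31)=6765, N(30)=10946, N(29)=17711, N(28)=28657, N(27)=46368, N(26)=75025, N(25)=121393, N(24)=196418, N(23)=317811, N(22)=514229, N(21)=832040, N(20)=1346269, N(19)=2178309, N(18)=3524578, N(17)=5702887, N(16)=9227465, N(15)=14930352, N(14)=24157817, N(13)=39088169
N(13) = 39088169


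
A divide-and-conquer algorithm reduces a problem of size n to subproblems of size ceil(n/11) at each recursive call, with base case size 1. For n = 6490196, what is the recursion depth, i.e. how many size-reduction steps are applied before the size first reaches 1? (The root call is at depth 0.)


Each step divides the size by 11 (rounding up); after k steps the size is ceil(n/11^k), which equals 1 exactly when 11^k >= n.
So the depth is the smallest k with 11^k >= 6490196, i.e. ceil(log_11(6490196)).
11^6 = 1771561 < 6490196 <= 19487171 = 11^7
Recursion depth = 7


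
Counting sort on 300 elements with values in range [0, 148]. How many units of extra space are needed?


Output array size: 300 (to store sorted result)
Count array size: 149 (one slot per possible value, range 0 to 148)
Total extra space = 300 + 149 = 449


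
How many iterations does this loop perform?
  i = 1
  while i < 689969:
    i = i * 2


The loop variable doubles each iteration:
i = 1 -> 2 -> 4 -> 8 -> 16 -> 32 -> 64 -> 128 -> 256 -> 512 -> 1024 -> 2048 -> 4096 -> 8192 -> 16384 -> 32768 -> 65536 -> 131072 -> 262144 -> 524288 -> 1048576 (stop, 1048576 >= 689969)
Number of doublings = ceil(log2(689969)) = 20


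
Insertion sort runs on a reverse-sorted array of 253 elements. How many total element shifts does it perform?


Sum of shifts = 1 + 2 + 3 + ... + 252
= 253 * 252 / 2
= 63756 / 2
= 31878


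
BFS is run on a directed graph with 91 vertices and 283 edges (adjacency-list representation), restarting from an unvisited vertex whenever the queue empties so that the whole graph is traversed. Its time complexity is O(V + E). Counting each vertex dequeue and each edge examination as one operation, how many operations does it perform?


A full BFS traversal dequeues each vertex exactly once and examines each directed edge exactly once.
V = 91 (vertex processing cost)
E = 283 (edge examination cost)
Total operations proportional to V + E = 91 + 283 = 374


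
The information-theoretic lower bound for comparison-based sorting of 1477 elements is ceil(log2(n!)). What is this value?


A binary decision tree of height h has at most 2^h leaves and needs at least n! of them, so h >= ceil(log2(n!)).
1477! is far too large to multiply out, so use Stirling's series:
  ln(n!) ~ n ln n - n + (1/2) ln(2 pi n) + 1/(12n)  (error below 1/(360 n^3), negligible here)
  ln(1477) = 7.2977683
  n ln n = 1477 * 7.2977683 = 10778.8038
  (1/2) ln(2 pi * 1477) = (1/2) ln(9280.2647) = 4.5678
  1/(12*1477) = 0.0001
  ln(1477!) ~ 10778.8038 - 1477 + 4.5678 + 0.0001 = 9306.3717
Convert to base 2: log2(1477!) = 9306.3717 / ln 2 = 9306.3717 / 0.69314718 = 13426.2563
ceil(13426.2563) = 13427


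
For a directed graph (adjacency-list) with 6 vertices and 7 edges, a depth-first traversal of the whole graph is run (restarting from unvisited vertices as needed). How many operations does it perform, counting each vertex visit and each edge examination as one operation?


A full DFS traversal visits each vertex once and examines each edge once.
V = 6
E = 7
Sum = 6 + 7 = 13


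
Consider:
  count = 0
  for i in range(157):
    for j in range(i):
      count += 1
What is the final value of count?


For each i, the inner loop runs i times:
  i=0: inner runs 0 times
  i=1: inner runs 1 time
  i=2: inner runs 2 times
  i=3: inner runs 3 times
  i=4: inner runs 4 times
  i=5: inner runs 5 times
  i=6: inner runs 6 times
  i=7: inner runs 7 times
  ...
Total = 0 + 1 + 2 + ... + 156 = 157*(157-1)/2 = 12246


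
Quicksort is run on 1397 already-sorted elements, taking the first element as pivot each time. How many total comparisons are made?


Sum of comparisons per partition:
1396 + 1395 + ... + 1 + 0
= 1397 * (1397 - 1) / 2
= 1397 * 1396 / 2
= 975106


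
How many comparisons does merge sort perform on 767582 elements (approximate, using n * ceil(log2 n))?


Recursion depth: ceil(log2(767582)) = 20
Each recursion level merges n = 767582 elements
Total = 767582 * 20 = 15351640


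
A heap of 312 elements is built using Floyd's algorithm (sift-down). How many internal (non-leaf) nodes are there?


Leaf nodes occupy roughly half the array.
Sift-down is called for each internal node, starting from the last one.
Internal nodes = floor(n/2) = floor(312/2) = 156


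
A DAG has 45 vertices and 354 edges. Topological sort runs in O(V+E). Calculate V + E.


V = 45 (vertex processing)
E = 354 (edge processing)
V + E = 45 + 354 = 399


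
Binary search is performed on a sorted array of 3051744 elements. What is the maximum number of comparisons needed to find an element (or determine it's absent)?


Binary search halves the search space each comparison:
  Step 1: search space = 3051744 -> 1525872
  Step 2: search space = 1525872 -> 762936
  Step 3: search space = 762936 -> 381468
  Step 4: search space = 381468 -> 190734
  Step 5: search space = 190734 -> 95367
  Step 6: search space = 95367 -> 47683
  Step 7: search space = 47683 -> 23841
  Step 8: search space = 23841 -> 11920
  Step 9: search space = 11920 -> 5960
  Step 10: search space = 5960 -> 2980
  Step 11: search space = 2980 -> 1490
  Step 12: search space = 1490 -> 745
  Step 13: search space = 745 -> 372
  Step 14: search space = 372 -> 186
  Step 15: search space = 186 -> 93
  Step 16: search space = 93 -> 46
  Step 17: search space = 46 -> 23
  Step 18: search space = 23 -> 11
  Step 19: search space = 11 -> 5
  Step 20: search space = 5 -> 2
  Step 21: search space = 2 -> 1
  Step 22: search space = 1 (final check)
Maximum comparisons = floor(log2(3051744)) + 1 = 21 + 1 = 22


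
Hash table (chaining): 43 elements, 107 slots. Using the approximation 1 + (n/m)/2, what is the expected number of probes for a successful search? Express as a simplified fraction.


Computing expected probes:
alpha = 43/107
= 1 + alpha/2
= 1 + 43/(2*107)
= (2*107 + 43) / (2*107)
= 257/214


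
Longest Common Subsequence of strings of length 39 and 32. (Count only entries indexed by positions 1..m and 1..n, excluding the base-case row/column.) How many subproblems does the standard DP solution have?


DP table indexed by positions in both strings.
First string: 39 positions
Second string: 32 positions
Total = 39 * 32 = 1248


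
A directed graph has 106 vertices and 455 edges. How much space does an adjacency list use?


Adjacency list: one list head per vertex + one entry per edge
Vertex heads: 106
Edge entries: 455
Total = 106 + 455 = 561


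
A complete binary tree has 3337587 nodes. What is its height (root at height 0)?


In a complete binary tree, level k holds nodes 2^k .. 2^(k+1)-1 (1-indexed).
Height = floor(log2(n)) = floor(log2(3337587)) = 21
Check: 2^21 = 2097152 <= 3337587 < 4194304 = 2^22


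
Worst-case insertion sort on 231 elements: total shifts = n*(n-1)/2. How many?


Sum of shifts = 1 + 2 + 3 + ... + 230
= 231 * 230 / 2
= 53130 / 2
= 26565


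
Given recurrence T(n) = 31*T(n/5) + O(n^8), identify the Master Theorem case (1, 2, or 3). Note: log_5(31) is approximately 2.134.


Master Theorem parameters: a=31, b=5, c=8
log_b(a) = 2.134
Compare b^c with a: 5^8 = 390625 > 31, so c > log_b(a).
Comparing c=8 vs log_b(a)=2.134:
8 > 2.134 => Case 3
Result: T(n) = O(n^8)
Master Theorem case = 3


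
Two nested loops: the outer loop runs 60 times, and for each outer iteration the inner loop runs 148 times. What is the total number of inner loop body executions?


Outer loop: 60 iterations
Inner loop: 148 iterations per outer iteration
Total = 60 * 148 = 8880


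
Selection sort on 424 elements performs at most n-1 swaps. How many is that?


Each of the 423 passes places one element in its final position.
Pass 1: swap minimum into position 0
Pass 2: swap minimum of remaining into position 1
...
Pass 423: last two elements, one swap
Maximum swaps = 424 - 1 = 423


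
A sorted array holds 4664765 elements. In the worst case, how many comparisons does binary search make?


Halving sequence: 4664765 -> 2332382 -> 1166191 -> 583095 -> 291547 -> 145773 -> 72886 -> 36443 -> 18221 -> 9110 -> 4555 -> 2277 -> 1138 -> 569 -> 284 -> 142 -> 71 -> 35 -> 17 -> 8 -> 4 -> 2 -> 1
Number of halvings = 22
Max comparisons = 22 + 1 = 23


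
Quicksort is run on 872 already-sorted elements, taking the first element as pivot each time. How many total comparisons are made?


Sum of comparisons per partition:
871 + 870 + ... + 1 + 0
= 872 * (872 - 1) / 2
= 872 * 871 / 2
= 379756


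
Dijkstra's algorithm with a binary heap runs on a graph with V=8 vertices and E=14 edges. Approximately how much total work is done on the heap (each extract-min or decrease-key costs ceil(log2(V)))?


Dijkstra with a binary heap: each vertex is extracted once, each edge may relax once.
Each heap operation costs O(log V).
V + E = 8 + 14 = 22
ceil(log2(8)) = 3 (since 2^2 = 4 < 8 <= 8 = 2^3)
Total heap work = (V+E) * ceil(log2(V)) = 22 * 3 = 66


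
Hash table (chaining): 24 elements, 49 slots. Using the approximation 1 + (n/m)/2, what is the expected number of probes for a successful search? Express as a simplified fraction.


Computing expected probes:
alpha = 24/49
= 1 + alpha/2
= 1 + 24/(2*49)
= (2*49 + 24) / (2*49)
= 122/98 = 61/49


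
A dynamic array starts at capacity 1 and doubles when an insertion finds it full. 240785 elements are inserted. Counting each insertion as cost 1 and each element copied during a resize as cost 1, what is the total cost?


n = 240785
Insertion costs: 240785
Resizes copy 1, 2, 4, ... up to the largest power of 2 that is <= n-1 = 240784, i.e. 131072.
Copy costs = 1 + 2 + 4 + 8 + 16 + 32 + 64 + 128 + 256 + 512 + 1024 + 2048 + 4096 + 8192 + 16384 + 32768 + 65536 + 131072 = 262143
Total = 240785 + 262143 = 502928


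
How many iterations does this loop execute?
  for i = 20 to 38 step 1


The loop variable i takes values starting at 20 and increments by 1 each iteration.
Sequence: i = 20, 21, 22, 23, 24, 25, 26, 27, 28, ...
The upper bound 38 is inclusive, so the count is floor((last - first) / step) + 1:
floor((38 - 20) / 1) + 1 = floor(18/1) + 1 = 18 + 1 = 19


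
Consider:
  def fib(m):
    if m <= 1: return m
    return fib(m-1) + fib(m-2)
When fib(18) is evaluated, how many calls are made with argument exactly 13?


Let N(m) = number of times fib(m) is called while evaluating fib(18).
N(18) = 1 (the initial call).
N(17) = 1 (only fib(18) calls it).
For 1 <= m <= 16: fib(m) is called by fib(m+1) and fib(m+2), so
  N(m) = N(m+1) + N(m+2).
fib(0) is called only by fib(2), so N(0) = N(2).
Walk down from m=18:
  N(18)=1, N(17)=1, N(16)=2, N(15)=3, N(14)=5, N(13)=8
N(13) = 8


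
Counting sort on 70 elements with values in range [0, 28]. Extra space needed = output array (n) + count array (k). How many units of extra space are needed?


Output array size: 70 (to store sorted result)
Count array size: 29 (one slot per possible value, range 0 to 28)
Total extra space = 70 + 29 = 99


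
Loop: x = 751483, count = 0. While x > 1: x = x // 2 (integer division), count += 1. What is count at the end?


The variable x halves each step:
x = 751483 -> 375741 -> 187870 -> 93935 -> 46967 -> 23483 -> 11741 -> 5870 -> 2935 -> 1467 -> 733 -> 366 -> 183 -> 91 -> 45 -> 22 -> 11 -> 5 -> 2 -> 1
Number of halvings = floor(log2(751483)) = 19


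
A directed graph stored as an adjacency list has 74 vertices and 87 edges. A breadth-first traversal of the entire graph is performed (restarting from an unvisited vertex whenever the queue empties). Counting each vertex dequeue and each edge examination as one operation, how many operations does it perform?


A full BFS traversal dequeues each vertex once and examines each edge once.
Vertex visits: 74
Edge visits: 87
V + E = 74 + 87 = 161


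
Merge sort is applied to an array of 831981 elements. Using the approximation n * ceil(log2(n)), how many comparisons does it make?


Merge sort divides the array into halves recursively.
Number of levels = ceil(log2(831981)) = 20
At each level, approximately n = 831981 comparisons are needed for merging.
Total comparisons ~ n * ceil(log2(n)) = 831981 * 20 = 16639620


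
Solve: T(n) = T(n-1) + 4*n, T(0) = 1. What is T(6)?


Expanding the recurrence:
T(6) = T(5) + 4*6
       = T(4) + 4*5 + 4*6
       ...
       = T(0) + 4*(1 + 2 + ... + 6)
       = 1 + 4 * 6*7/2
       = 1 + 4 * 21
       = 1 + 84 = 85


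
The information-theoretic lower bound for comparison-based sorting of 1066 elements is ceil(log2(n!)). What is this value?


A binary decision tree of height h has at most 2^h leaves and needs at least n! of them, so h >= ceil(log2(n!)).
1066! is far too large to multiply out, so use Stirling's series:
  ln(n!) ~ n ln n - n + (1/2) ln(2 pi n) + 1/(12n)  (error below 1/(360 n^3), negligible here)
  ln(1066) = 6.9716686
  n ln n = 1066 * 6.9716686 = 7431.7987
  (1/2) ln(2 pi * 1066) = (1/2) ln(6697.8755) = 4.4048
  1/(12*1066) = 0.0001
  ln(1066!) ~ 7431.7987 - 1066 + 4.4048 + 0.0001 = 6370.2036
Convert to base 2: log2(1066!) = 6370.2036 / ln 2 = 6370.2036 / 0.69314718 = 9190.2612
ceil(9190.2612) = 9191


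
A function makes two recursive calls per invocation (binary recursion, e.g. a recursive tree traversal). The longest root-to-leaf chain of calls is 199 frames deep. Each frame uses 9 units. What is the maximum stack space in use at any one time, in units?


Binary recursion: the two calls run one after the other, so only one root-to-leaf chain of frames is on the stack at a time.
Maximum depth (longest chain) = 199 frames
Each frame = 9 units
Max stack space = 199 * 9 = 1791


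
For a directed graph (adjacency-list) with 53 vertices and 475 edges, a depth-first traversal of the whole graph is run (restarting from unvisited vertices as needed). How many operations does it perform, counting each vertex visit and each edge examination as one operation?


A full DFS traversal visits each vertex once and examines each edge once.
V = 53
E = 475
Sum = 53 + 475 = 528


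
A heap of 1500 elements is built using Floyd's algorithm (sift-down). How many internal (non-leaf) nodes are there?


Leaf nodes occupy roughly half the array.
Sift-down is called for each internal node, starting from the last one.
Internal nodes = floor(n/2) = floor(1500/2) = 750


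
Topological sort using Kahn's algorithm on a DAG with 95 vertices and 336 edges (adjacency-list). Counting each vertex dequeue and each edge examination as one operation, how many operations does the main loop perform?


Kahn's algorithm:
  1. Compute in-degrees: O(V + E)
  2. Process queue: each vertex dequeued once (O(V))
     each edge examined once (O(E))
Total = V + E = 95 + 336 = 431


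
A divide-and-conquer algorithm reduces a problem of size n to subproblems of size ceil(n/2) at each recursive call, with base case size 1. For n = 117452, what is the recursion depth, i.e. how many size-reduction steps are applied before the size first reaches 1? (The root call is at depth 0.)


Each step divides the size by 2 (rounding up); after k steps the size is ceil(n/2^k), which equals 1 exactly when 2^k >= n.
So the depth is the smallest k with 2^k >= 117452, i.e. ceil(log_2(117452)).
2^16 = 65536 < 117452 <= 131072 = 2^17
Recursion depth = 17


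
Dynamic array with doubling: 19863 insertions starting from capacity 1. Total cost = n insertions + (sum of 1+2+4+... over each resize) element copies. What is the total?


n = 19863
Insertion costs: 19863
Resizes copy 1, 2, 4, ... up to the largest power of 2 that is <= n-1 = 19862, i.e. 16384.
Copy costs = 1 + 2 + 4 + 8 + 16 + 32 + 64 + 128 + 256 + 512 + 1024 + 2048 + 4096 + 8192 + 16384 = 32767
Total = 19863 + 32767 = 52630


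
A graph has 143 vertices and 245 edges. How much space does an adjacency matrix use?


Adjacency matrix: V x V grid of entries
Space = V^2 = 143^2 = 143 * 143 = 20449


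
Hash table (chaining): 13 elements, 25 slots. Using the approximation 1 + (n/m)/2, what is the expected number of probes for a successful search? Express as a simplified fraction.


Computing expected probes:
alpha = 13/25
= 1 + alpha/2
= 1 + 13/(2*25)
= (2*25 + 13) / (2*25)
= 63/50


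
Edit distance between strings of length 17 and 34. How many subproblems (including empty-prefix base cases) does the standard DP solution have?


The table includes base cases (empty prefixes).
Rows: (m+1) = 18
Columns: (n+1) = 35
Total = 18 * 35 = 630


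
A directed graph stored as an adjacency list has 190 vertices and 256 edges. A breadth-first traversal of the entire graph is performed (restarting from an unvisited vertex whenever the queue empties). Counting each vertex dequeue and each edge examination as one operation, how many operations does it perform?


A full BFS traversal dequeues each vertex once and examines each edge once.
Vertex visits: 190
Edge visits: 256
V + E = 190 + 256 = 446


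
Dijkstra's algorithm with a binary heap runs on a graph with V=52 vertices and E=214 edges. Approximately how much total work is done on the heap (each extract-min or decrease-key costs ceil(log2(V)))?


Dijkstra with a binary heap: each vertex is extracted once, each edge may relax once.
Each heap operation costs O(log V).
V + E = 52 + 214 = 266
ceil(log2(52)) = 6 (since 2^5 = 32 < 52 <= 64 = 2^6)
Total heap work = (V+E) * ceil(log2(V)) = 266 * 6 = 1596


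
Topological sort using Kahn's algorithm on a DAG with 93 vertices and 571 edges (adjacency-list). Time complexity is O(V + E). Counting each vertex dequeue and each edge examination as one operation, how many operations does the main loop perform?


Kahn's algorithm:
  1. Compute in-degrees: O(V + E)
  2. Process queue: each vertex dequeued once (O(V))
     each edge examined once (O(E))
Total = V + E = 93 + 571 = 664


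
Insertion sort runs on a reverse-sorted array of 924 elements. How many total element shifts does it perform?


Sum of shifts = 1 + 2 + 3 + ... + 923
= 924 * 923 / 2
= 852852 / 2
= 426426


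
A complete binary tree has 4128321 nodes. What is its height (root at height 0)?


In a complete binary tree, level k holds nodes 2^k .. 2^(k+1)-1 (1-indexed).
Height = floor(log2(n)) = floor(log2(4128321)) = 21
Check: 2^21 = 2097152 <= 4128321 < 4194304 = 2^22


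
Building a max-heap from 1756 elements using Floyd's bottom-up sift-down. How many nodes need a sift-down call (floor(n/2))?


In a heap of 1756 elements (0-indexed array):
  Last element index: 1755
  Parent of last element: floor((1755 - 1) / 2) = 877
  Internal nodes: indices 0 to 877
  Count = floor(1756/2) = 878


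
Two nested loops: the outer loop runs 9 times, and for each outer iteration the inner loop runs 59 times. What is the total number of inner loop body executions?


Outer loop: 9 iterations
Inner loop: 59 iterations per outer iteration
Total = 9 * 59 = 531


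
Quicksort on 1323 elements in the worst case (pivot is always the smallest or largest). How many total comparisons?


In the worst case, each partition step picks the worst pivot:
  Partition 1: 1322 comparisons (n-1 elements to compare)
  Partition 2: 1321 comparisons
  Partition 3: 1320 comparisons
  Partition 4: 1319 comparisons
  Partition 5: 1318 comparisons
  ...
  Last partition: 0 comparisons
Total = (n-1) + (n-2) + ... + 1 + 0 = n*(n-1)/2
= 1323*1322/2 = 874503


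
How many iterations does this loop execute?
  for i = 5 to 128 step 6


The loop variable i takes values starting at 5 and increments by 6 each iteration.
Sequence: i = 5, 11, 17, 23, 29, 35, 41, 47, 53, ...
The upper bound 128 is inclusive, so the count is floor((last - first) / step) + 1:
floor((128 - 5) / 6) + 1 = floor(123/6) + 1 = 20 + 1 = 21


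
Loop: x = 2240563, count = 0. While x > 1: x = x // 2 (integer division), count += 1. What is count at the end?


The variable x halves each step:
x = 2240563 -> 1120281 -> 560140 -> 280070 -> 140035 -> 70017 -> 35008 -> 17504 -> 8752 -> 4376 -> 2188 -> 1094 -> 547 -> 273 -> 136 -> 68 -> 34 -> 17 -> 8 -> 4 -> 2 -> 1
Number of halvings = floor(log2(2240563)) = 21


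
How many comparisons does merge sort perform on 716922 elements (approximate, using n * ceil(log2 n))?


Recursion depth: ceil(log2(716922)) = 20
Each recursion level merges n = 716922 elements
Total = 716922 * 20 = 14338440


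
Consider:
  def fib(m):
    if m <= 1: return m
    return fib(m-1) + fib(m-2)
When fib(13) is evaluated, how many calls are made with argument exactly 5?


Let N(m) = number of times fib(m) is called while evaluating fib(13).
N(13) = 1 (the initial call).
N(12) = 1 (only fib(13) calls it).
For 1 <= m <= 11: fib(m) is called by fib(m+1) and fib(m+2), so
  N(m) = N(m+1) + N(m+2).
fib(0) is called only by fib(2), so N(0) = N(2).
Walk down from m=13:
  N(13)=1, N(12)=1, N(11)=2, N(10)=3, N(9)=5, N(8)=8, N(7)=13, N(6)=21, N(5)=34
N(5) = 34


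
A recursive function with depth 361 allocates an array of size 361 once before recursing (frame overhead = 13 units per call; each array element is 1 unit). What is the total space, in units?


Array allocation: 361 units (allocated once)
Stack frames: 361 deep * 13 per frame = 4693 units
Total = 361 + 4693 = 5054


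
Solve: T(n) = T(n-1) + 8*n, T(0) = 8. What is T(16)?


Expanding the recurrence:
T(16) = T(15) + 8*16
       = T(14) + 8*15 + 8*16
       ...
       = T(0) + 8*(1 + 2 + ... + 16)
       = 8 + 8 * 16*17/2
       = 8 + 8 * 136
       = 8 + 1088 = 1096


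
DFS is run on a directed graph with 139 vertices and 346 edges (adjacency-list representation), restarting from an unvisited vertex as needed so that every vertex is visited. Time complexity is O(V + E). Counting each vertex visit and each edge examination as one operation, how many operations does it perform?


A full DFS traversal processes each vertex exactly once (push/pop on stack).
Each directed edge is examined once.
V = 139, E = 346
V + E = 485


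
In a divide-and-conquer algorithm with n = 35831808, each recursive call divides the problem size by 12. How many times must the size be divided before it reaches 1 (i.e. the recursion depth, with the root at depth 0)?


Number of divisions = log_12(35831808)
Sizes: 35831808 -> 2985984 -> 248832 -> 20736 -> 1728 -> 144 -> 12 -> 1 (7 divisions)
Recursion depth = 7


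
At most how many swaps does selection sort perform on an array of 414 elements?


Each of the 413 passes places one element in its final position.
Pass 1: swap minimum into position 0
Pass 2: swap minimum of remaining into position 1
...
Pass 413: last two elements, one swap
Maximum swaps = 414 - 1 = 413


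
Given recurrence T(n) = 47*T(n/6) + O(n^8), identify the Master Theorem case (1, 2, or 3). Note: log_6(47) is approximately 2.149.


Master Theorem parameters: a=47, b=6, c=8
log_b(a) = 2.149
Compare b^c with a: 6^8 = 1679616 > 47, so c > log_b(a).
Comparing c=8 vs log_b(a)=2.149:
8 > 2.149 => Case 3
Result: T(n) = O(n^8)
Master Theorem case = 3


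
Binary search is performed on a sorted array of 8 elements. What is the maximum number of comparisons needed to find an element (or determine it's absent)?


Binary search halves the search space each comparison:
  Step 1: search space = 8 -> 4
  Step 2: search space = 4 -> 2
  Step 3: search space = 2 -> 1
  Step 4: search space = 1 (final check)
Maximum comparisons = floor(log2(8)) + 1 = 3 + 1 = 4


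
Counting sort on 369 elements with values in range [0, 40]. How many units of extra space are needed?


Output array size: 369 (to store sorted result)
Count array size: 41 (one slot per possible value, range 0 to 40)
Total extra space = 369 + 41 = 410


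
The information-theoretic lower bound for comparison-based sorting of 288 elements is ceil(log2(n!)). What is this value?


A binary decision tree of height h has at most 2^h leaves and needs at least n! of them, so h >= ceil(log2(n!)).
288! is far too large to multiply out, so use Stirling's series:
  ln(n!) ~ n ln n - n + (1/2) ln(2 pi n) + 1/(12n)  (error below 1/(360 n^3), negligible here)
  ln(288) = 5.6629605
  n ln n = 288 * 5.6629605 = 1630.9326
  (1/2) ln(2 pi * 288) = (1/2) ln(1809.5574) = 3.7504
  1/(12*288) = 0.0003
  ln(288!) ~ 1630.9326 - 288 + 3.7504 + 0.0003 = 1346.6833
Convert to base 2: log2(288!) = 1346.6833 / ln 2 = 1346.6833 / 0.69314718 = 1942.8533
ceil(1942.8533) = 1943
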